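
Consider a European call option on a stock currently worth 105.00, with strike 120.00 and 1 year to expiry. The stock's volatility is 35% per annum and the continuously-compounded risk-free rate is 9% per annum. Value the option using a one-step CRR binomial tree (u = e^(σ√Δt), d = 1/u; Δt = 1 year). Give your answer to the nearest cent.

14.45

CRR parameters: u = e^(σ√Δt) = e^(0.35·√1) = 1.4191, d = 1/u = 0.7047
Per-period rate: rΔt = 0.09·1 = 0.09, so R = e^0.09 = 1.0942
Risk-neutral probability p = (e^0.09 − 0.7047)/(1.4191 − 0.7047) = 0.3895/0.7144 = 0.5452
Terminal stock prices: S_u = 149, S_d = 73.99
Terminal payoffs (S − K): max(29, 0) = 29, max(-46.01, 0) = 0
Node 0 (S = 105): V_0 = e^(−0.09)·[0.5452·29.0021 + 0.4548·0.0000] = 14.4513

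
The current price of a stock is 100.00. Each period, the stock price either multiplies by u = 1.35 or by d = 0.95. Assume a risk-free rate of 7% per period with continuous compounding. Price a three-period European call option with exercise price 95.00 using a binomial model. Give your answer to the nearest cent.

25.50

Risk-neutral probability p = (e^0.07 − 0.95)/(1.35 − 0.95) = 0.1225/0.4000 = 0.3063
Terminal stock prices: S_uuu = 246, S_uud = 173.1, S_udd = 121.8, S_ddd = 85.74
Terminal payoffs (S − K): max(151, 0) = 151, max(78.14, 0) = 78.14, max(26.84, 0) = 26.84, max(-9.263, 0) = 0
Node uu (S = 182.3): V_uu = e^(−0.07)·[0.3063·151.0375 + 0.6937·78.1375] = 93.6726
Node ud (S = 128.2): V_ud = e^(−0.07)·[0.3063·78.1375 + 0.6937·26.8375] = 39.6726
Node dd (S = 90.25): V_dd = e^(−0.07)·[0.3063·26.8375 + 0.6937·0.0000] = 7.6638
Node u (S = 135): V_u = e^(−0.07)·[0.3063·93.6726 + 0.6937·39.6726] = 52.4110
Node d (S = 95): V_d = e^(−0.07)·[0.3063·39.6726 + 0.6937·7.6638] = 16.2863
Node 0 (S = 100): V_0 = e^(−0.07)·[0.3063·52.4110 + 0.6937·16.2863] = 25.5012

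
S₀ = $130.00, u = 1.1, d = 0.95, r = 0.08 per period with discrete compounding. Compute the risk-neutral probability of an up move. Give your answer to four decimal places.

Risk-neutral probability p = (1 + 0.08 − 0.95)/(1.1 − 0.95) = 0.1300/0.1500 = 0.8667

p = 0.8667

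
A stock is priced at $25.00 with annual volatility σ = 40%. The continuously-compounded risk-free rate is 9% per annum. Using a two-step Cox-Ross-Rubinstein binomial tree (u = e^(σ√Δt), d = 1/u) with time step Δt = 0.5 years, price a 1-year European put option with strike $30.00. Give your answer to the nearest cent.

$5.75

CRR parameters: u = e^(σ√Δt) = e^(0.4·√0.5) = 1.3269, d = 1/u = 0.7536
Per-period rate: rΔt = 0.09·0.5 = 0.045, so R = e^0.045 = 1.0460
Risk-neutral probability p = (e^0.045 − 0.7536)/(1.3269 − 0.7536) = 0.2924/0.5733 = 0.5100
Terminal stock prices: S_uu = 44.02, S_ud = 25, S_dd = 14.2
Terminal payoffs (K − S): max(-14.02, 0) = 0, max(5, 0) = 5, max(15.8, 0) = 15.8
Node u (S = 33.17): V_u = e^(−0.045)·[0.5100·0.0000 + 0.4900·5.0000] = 2.3420
Node d (S = 18.84): V_d = e^(−0.045)·[0.5100·5.0000 + 0.4900·15.8007] = 9.8390
Node 0 (S = 25): V_0 = e^(−0.045)·[0.5100·2.3420 + 0.4900·9.8390] = 5.7504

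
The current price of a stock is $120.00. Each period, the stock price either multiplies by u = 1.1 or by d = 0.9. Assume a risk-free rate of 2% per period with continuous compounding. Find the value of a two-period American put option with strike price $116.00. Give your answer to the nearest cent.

Risk-neutral probability p = (e^0.02 − 0.9)/(1.1 − 0.9) = 0.1202/0.2000 = 0.6010
Terminal stock prices: S_uu = 145.2, S_ud = 118.8, S_dd = 97.2
Terminal payoffs (K − S): max(-29.2, 0) = 0, max(-2.8, 0) = 0, max(18.8, 0) = 18.8
Node u (S = 132): continuation = e^(−0.02)·[0.6010·0.0000 + 0.3990·0.0000] = 0.0000; exercise value = 0.0000 ≤ continuation, so V_u = 0.0000
Node d (S = 108): continuation = e^(−0.02)·[0.6010·0.0000 + 0.3990·18.8000] = 7.3525; exercise value = 8.0000 > continuation, so V_d = 8.0000 (exercise)
Node 0 (S = 120): continuation = e^(−0.02)·[0.6010·0.0000 + 0.3990·8.0000] = 3.1287; exercise value = 0.0000 ≤ continuation, so V_0 = 3.1287

$3.13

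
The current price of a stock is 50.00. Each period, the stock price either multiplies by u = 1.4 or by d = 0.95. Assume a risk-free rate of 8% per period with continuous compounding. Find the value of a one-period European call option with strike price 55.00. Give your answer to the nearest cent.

4.10

Risk-neutral probability p = (e^0.08 − 0.95)/(1.4 − 0.95) = 0.1333/0.4500 = 0.2962
Terminal stock prices: S_u = 70, S_d = 47.5
Terminal payoffs (S − K): max(15, 0) = 15, max(-7.5, 0) = 0
Node 0 (S = 50): V_0 = e^(−0.08)·[0.2962·15.0000 + 0.7038·0.0000] = 4.1013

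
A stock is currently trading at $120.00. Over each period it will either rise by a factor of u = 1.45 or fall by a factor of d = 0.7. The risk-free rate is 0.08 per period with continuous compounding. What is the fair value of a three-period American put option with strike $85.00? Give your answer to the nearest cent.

$5.34

Risk-neutral probability p = (e^0.08 − 0.7)/(1.45 − 0.7) = 0.3833/0.7500 = 0.5110
Terminal stock prices: S_uuu = 365.8, S_uud = 176.6, S_udd = 85.26, S_ddd = 41.16
Terminal payoffs (K − S): max(-280.8, 0) = 0, max(-91.61, 0) = 0, max(-0.26, 0) = 0, max(43.84, 0) = 43.84
Node uu (S = 252.3): continuation = e^(−0.08)·[0.5110·0.0000 + 0.4890·0.0000] = 0.0000; exercise value = 0.0000 ≤ continuation, so V_uu = 0.0000
Node ud (S = 121.8): continuation = e^(−0.08)·[0.5110·0.0000 + 0.4890·0.0000] = 0.0000; exercise value = 0.0000 ≤ continuation, so V_ud = 0.0000
Node dd (S = 58.8): continuation = e^(−0.08)·[0.5110·0.0000 + 0.4890·43.8400] = 19.7875; exercise value = 26.2000 > continuation, so V_dd = 26.2000 (exercise)
Node u (S = 174): continuation = e^(−0.08)·[0.5110·0.0000 + 0.4890·0.0000] = 0.0000; exercise value = 0.0000 ≤ continuation, so V_u = 0.0000
Node d (S = 84): continuation = e^(−0.08)·[0.5110·0.0000 + 0.4890·26.2000] = 11.8256; exercise value = 1.0000 ≤ continuation, so V_d = 11.8256
Node 0 (S = 120): continuation = e^(−0.08)·[0.5110·0.0000 + 0.4890·11.8256] = 5.3376; exercise value = 0.0000 ≤ continuation, so V_0 = 5.3376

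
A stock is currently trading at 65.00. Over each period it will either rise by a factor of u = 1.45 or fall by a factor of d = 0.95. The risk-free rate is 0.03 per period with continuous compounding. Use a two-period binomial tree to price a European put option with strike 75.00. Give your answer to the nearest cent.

Risk-neutral probability p = (e^0.03 − 0.95)/(1.45 − 0.95) = 0.0805/0.5000 = 0.1609
Terminal stock prices: S_uu = 136.7, S_ud = 89.54, S_dd = 58.66
Terminal payoffs (K − S): max(-61.66, 0) = 0, max(-14.54, 0) = 0, max(16.34, 0) = 16.34
Node u (S = 94.25): V_u = e^(−0.03)·[0.1609·0.0000 + 0.8391·0.0000] = 0.0000
Node d (S = 61.75): V_d = e^(−0.03)·[0.1609·0.0000 + 0.8391·16.3375] = 13.3035
Node 0 (S = 65): V_0 = e^(−0.03)·[0.1609·0.0000 + 0.8391·13.3035] = 10.8329

10.83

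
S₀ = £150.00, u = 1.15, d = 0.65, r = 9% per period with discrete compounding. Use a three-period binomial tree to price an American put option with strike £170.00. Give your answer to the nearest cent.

£20.00

Risk-neutral probability p = (1 + 0.09 − 0.65)/(1.15 − 0.65) = 0.4400/0.5000 = 0.8800
Terminal stock prices: S_uuu = 228.1, S_uud = 128.9, S_udd = 72.88, S_ddd = 41.19
Terminal payoffs (K − S): max(-58.13, 0) = 0, max(41.06, 0) = 41.06, max(97.12, 0) = 97.12, max(128.8, 0) = 128.8
Node uu (S = 198.4): continuation = 1/1.09·[0.8800·0.0000 + 0.1200·41.0563] = 4.5200; exercise value = 0.0000 ≤ continuation, so V_uu = 4.5200
Node ud (S = 112.1): continuation = 1/1.09·[0.8800·41.0563 + 0.1200·97.1187] = 43.8383; exercise value = 57.8750 > continuation, so V_ud = 57.8750 (exercise)
Node dd (S = 63.38): continuation = 1/1.09·[0.8800·97.1187 + 0.1200·128.8063] = 92.5883; exercise value = 106.6250 > continuation, so V_dd = 106.6250 (exercise)
Node u (S = 172.5): continuation = 1/1.09·[0.8800·4.5200 + 0.1200·57.8750] = 10.0207; exercise value = 0.0000 ≤ continuation, so V_u = 10.0207
Node d (S = 97.5): continuation = 1/1.09·[0.8800·57.8750 + 0.1200·106.6250] = 58.4633; exercise value = 72.5000 > continuation, so V_d = 72.5000 (exercise)
Node 0 (S = 150): continuation = 1/1.09·[0.8800·10.0207 + 0.1200·72.5000] = 16.0718; exercise value = 20.0000 > continuation, so V_0 = 20.0000 (exercise)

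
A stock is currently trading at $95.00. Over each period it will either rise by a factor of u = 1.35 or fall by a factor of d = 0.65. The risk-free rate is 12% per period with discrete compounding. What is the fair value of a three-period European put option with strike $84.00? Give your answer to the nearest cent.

$6.08

Risk-neutral probability p = (1 + 0.12 − 0.65)/(1.35 − 0.65) = 0.4700/0.7000 = 0.6714
Terminal stock prices: S_uuu = 233.7, S_uud = 112.5, S_udd = 54.19, S_ddd = 26.09
Terminal payoffs (K − S): max(-149.7, 0) = 0, max(-28.54, 0) = 0, max(29.81, 0) = 29.81, max(57.91, 0) = 57.91
Node uu (S = 173.1): V_uu = 1/1.12·[0.6714·0.0000 + 0.3286·0.0000] = 0.0000
Node ud (S = 83.36): V_ud = 1/1.12·[0.6714·0.0000 + 0.3286·29.8144] = 8.7466
Node dd (S = 40.14): V_dd = 1/1.12·[0.6714·29.8144 + 0.3286·57.9106] = 34.8625
Node u (S = 128.2): V_u = 1/1.12·[0.6714·0.0000 + 0.3286·8.7466] = 2.5660
Node d (S = 61.75): V_d = 1/1.12·[0.6714·8.7466 + 0.3286·34.8625] = 15.4710
Node 0 (S = 95): V_0 = 1/1.12·[0.6714·2.5660 + 0.3286·15.4710] = 6.0769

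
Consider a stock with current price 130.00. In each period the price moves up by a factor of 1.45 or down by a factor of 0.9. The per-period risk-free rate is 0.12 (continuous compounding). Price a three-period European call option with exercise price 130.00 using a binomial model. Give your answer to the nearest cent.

Risk-neutral probability p = (e^0.12 − 0.9)/(1.45 − 0.9) = 0.2275/0.5500 = 0.4136
Terminal stock prices: S_uuu = 396.3, S_uud = 246, S_udd = 152.7, S_ddd = 94.77
Terminal payoffs (S − K): max(266.3, 0) = 266.3, max(116, 0) = 116, max(22.69, 0) = 22.69, max(-35.23, 0) = 0
Node uu (S = 273.3): V_uu = e^(−0.12)·[0.4136·266.3212 + 0.5864·115.9925] = 158.0253
Node ud (S = 169.7): V_ud = e^(−0.12)·[0.4136·115.9925 + 0.5864·22.6850] = 54.3503
Node dd (S = 105.3): V_dd = e^(−0.12)·[0.4136·22.6850 + 0.5864·0.0000] = 8.3222
Node u (S = 188.5): V_u = e^(−0.12)·[0.4136·158.0253 + 0.5864·54.3503] = 86.2384
Node d (S = 117): V_d = e^(−0.12)·[0.4136·54.3503 + 0.5864·8.3222] = 24.2669
Node 0 (S = 130): V_0 = e^(−0.12)·[0.4136·86.2384 + 0.5864·24.2669] = 44.2575

44.26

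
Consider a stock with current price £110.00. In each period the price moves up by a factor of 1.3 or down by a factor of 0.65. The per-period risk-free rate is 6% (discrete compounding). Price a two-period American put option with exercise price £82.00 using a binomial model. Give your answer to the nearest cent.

Risk-neutral probability p = (1 + 0.06 − 0.65)/(1.3 − 0.65) = 0.4100/0.6500 = 0.6308
Terminal stock prices: S_uu = 185.9, S_ud = 92.95, S_dd = 46.48
Terminal payoffs (K − S): max(-103.9, 0) = 0, max(-10.95, 0) = 0, max(35.52, 0) = 35.52
Node u (S = 143): continuation = 1/1.06·[0.6308·0.0000 + 0.3692·0.0000] = 0.0000; exercise value = 0.0000 ≤ continuation, so V_u = 0.0000
Node d (S = 71.5): continuation = 1/1.06·[0.6308·0.0000 + 0.3692·35.5250] = 12.3745; exercise value = 10.5000 ≤ continuation, so V_d = 12.3745
Node 0 (S = 110): continuation = 1/1.06·[0.6308·0.0000 + 0.3692·12.3745] = 4.3104; exercise value = 0.0000 ≤ continuation, so V_0 = 4.3104

£4.31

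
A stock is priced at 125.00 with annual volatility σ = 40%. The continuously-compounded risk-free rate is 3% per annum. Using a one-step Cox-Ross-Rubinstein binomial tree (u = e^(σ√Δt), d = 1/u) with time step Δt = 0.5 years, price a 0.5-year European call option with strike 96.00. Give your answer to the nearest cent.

CRR parameters: u = e^(σ√Δt) = e^(0.4·√0.5) = 1.3269, d = 1/u = 0.7536
Per-period rate: rΔt = 0.03·0.5 = 0.015, so R = e^0.015 = 1.0151
Risk-neutral probability p = (e^0.015 − 0.7536)/(1.3269 − 0.7536) = 0.2615/0.5733 = 0.4561
Terminal stock prices: S_u = 165.9, S_d = 94.2
Terminal payoffs (S − K): max(69.86, 0) = 69.86, max(-1.795, 0) = 0
Node 0 (S = 125): V_0 = e^(−0.015)·[0.4561·69.8621 + 0.5439·0.0000] = 31.3911

31.39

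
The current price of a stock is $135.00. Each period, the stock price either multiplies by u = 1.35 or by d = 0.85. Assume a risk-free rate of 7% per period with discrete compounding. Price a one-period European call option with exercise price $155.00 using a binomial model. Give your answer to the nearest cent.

$11.21

Risk-neutral probability p = (1 + 0.07 − 0.85)/(1.35 − 0.85) = 0.2200/0.5000 = 0.4400
Terminal stock prices: S_u = 182.2, S_d = 114.8
Terminal payoffs (S − K): max(27.25, 0) = 27.25, max(-40.25, 0) = 0
Node 0 (S = 135): V_0 = 1/1.07·[0.4400·27.2500 + 0.5600·0.0000] = 11.2056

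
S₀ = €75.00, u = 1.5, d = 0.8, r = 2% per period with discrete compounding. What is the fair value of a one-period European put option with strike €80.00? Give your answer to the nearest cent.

€13.45

Risk-neutral probability p = (1 + 0.02 − 0.8)/(1.5 − 0.8) = 0.2200/0.7000 = 0.3143
Terminal stock prices: S_u = 112.5, S_d = 60
Terminal payoffs (K − S): max(-32.5, 0) = 0, max(20, 0) = 20
Node 0 (S = 75): V_0 = 1/1.02·[0.3143·0.0000 + 0.6857·20.0000] = 13.4454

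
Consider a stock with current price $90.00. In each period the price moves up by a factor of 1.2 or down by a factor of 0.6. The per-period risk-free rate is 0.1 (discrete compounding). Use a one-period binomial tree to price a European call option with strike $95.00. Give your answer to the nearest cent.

Risk-neutral probability p = (1 + 0.1 − 0.6)/(1.2 − 0.6) = 0.5000/0.6000 = 0.8333
Terminal stock prices: S_u = 108, S_d = 54
Terminal payoffs (S − K): max(13, 0) = 13, max(-41, 0) = 0
Node 0 (S = 90): V_0 = 1/1.1·[0.8333·13.0000 + 0.1667·0.0000] = 9.8485

$9.85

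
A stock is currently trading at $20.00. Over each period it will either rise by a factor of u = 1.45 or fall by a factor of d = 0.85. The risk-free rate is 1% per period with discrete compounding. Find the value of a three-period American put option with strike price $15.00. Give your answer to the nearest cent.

Risk-neutral probability p = (1 + 0.01 − 0.85)/(1.45 − 0.85) = 0.1600/0.6000 = 0.2667
Terminal stock prices: S_uuu = 60.97, S_uud = 35.74, S_udd = 20.95, S_ddd = 12.28
Terminal payoffs (K − S): max(-45.97, 0) = 0, max(-20.74, 0) = 0, max(-5.952, 0) = 0, max(2.718, 0) = 2.718
Node uu (S = 42.05): continuation = 1/1.01·[0.2667·0.0000 + 0.7333·0.0000] = 0.0000; exercise value = 0.0000 ≤ continuation, so V_uu = 0.0000
Node ud (S = 24.65): continuation = 1/1.01·[0.2667·0.0000 + 0.7333·0.0000] = 0.0000; exercise value = 0.0000 ≤ continuation, so V_ud = 0.0000
Node dd (S = 14.45): continuation = 1/1.01·[0.2667·0.0000 + 0.7333·2.7175] = 1.9731; exercise value = 0.5500 ≤ continuation, so V_dd = 1.9731
Node u (S = 29): continuation = 1/1.01·[0.2667·0.0000 + 0.7333·0.0000] = 0.0000; exercise value = 0.0000 ≤ continuation, so V_u = 0.0000
Node d (S = 17): continuation = 1/1.01·[0.2667·0.0000 + 0.7333·1.9731] = 1.4326; exercise value = 0.0000 ≤ continuation, so V_d = 1.4326
Node 0 (S = 20): continuation = 1/1.01·[0.2667·0.0000 + 0.7333·1.4326] = 1.0402; exercise value = 0.0000 ≤ continuation, so V_0 = 1.0402

$1.04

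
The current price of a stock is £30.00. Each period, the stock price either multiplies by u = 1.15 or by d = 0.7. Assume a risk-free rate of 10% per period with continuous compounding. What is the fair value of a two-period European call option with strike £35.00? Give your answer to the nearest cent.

£3.10

Risk-neutral probability p = (e^0.1 − 0.7)/(1.15 − 0.7) = 0.4052/0.4500 = 0.9004
Terminal stock prices: S_uu = 39.67, S_ud = 24.15, S_dd = 14.7
Terminal payoffs (S − K): max(4.675, 0) = 4.675, max(-10.85, 0) = 0, max(-20.3, 0) = 0
Node u (S = 34.5): V_u = e^(−0.1)·[0.9004·4.6750 + 0.0996·0.0000] = 3.8087
Node d (S = 21): V_d = e^(−0.1)·[0.9004·0.0000 + 0.0996·0.0000] = 0.0000
Node 0 (S = 30): V_0 = e^(−0.1)·[0.9004·3.8087 + 0.0996·0.0000] = 3.1029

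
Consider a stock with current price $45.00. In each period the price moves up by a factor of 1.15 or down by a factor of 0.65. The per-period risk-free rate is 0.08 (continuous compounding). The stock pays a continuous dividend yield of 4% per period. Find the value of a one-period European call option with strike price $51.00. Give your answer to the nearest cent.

$0.54

Per-period risk-free factor R = e^0.08 = 1.0833; dividend-adjusted growth = e^(0.08−0.04) = 1.0408.
Risk-neutral probability p = (1.0408 − 0.65)/(1.15 − 0.65) = 0.3908/0.5000 = 0.7816
Terminal stock prices: S_u = 51.75, S_d = 29.25
Terminal payoffs (S − K): max(0.75, 0) = 0.75, max(-21.75, 0) = 0
Node 0 (S = 45): V_0 = e^(−0.08)·[0.7816·0.7500 + 0.2184·0.0000] = 0.5411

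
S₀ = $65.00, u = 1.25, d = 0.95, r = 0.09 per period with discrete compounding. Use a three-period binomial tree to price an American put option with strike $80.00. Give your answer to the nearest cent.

$15.00

Risk-neutral probability p = (1 + 0.09 − 0.95)/(1.25 − 0.95) = 0.1400/0.3000 = 0.4667
Terminal stock prices: S_uuu = 127, S_uud = 96.48, S_udd = 73.33, S_ddd = 55.73
Terminal payoffs (K − S): max(-46.95, 0) = 0, max(-16.48, 0) = 0, max(6.672, 0) = 6.672, max(24.27, 0) = 24.27
Node uu (S = 101.6): continuation = 1/1.09·[0.4667·0.0000 + 0.5333·0.0000] = 0.0000; exercise value = 0.0000 ≤ continuation, so V_uu = 0.0000
Node ud (S = 77.19): continuation = 1/1.09·[0.4667·0.0000 + 0.5333·6.6719] = 3.2645; exercise value = 2.8125 ≤ continuation, so V_ud = 3.2645
Node dd (S = 58.66): continuation = 1/1.09·[0.4667·6.6719 + 0.5333·24.2706] = 14.7320; exercise value = 21.3375 > continuation, so V_dd = 21.3375 (exercise)
Node u (S = 81.25): continuation = 1/1.09·[0.4667·0.0000 + 0.5333·3.2645] = 1.5973; exercise value = 0.0000 ≤ continuation, so V_u = 1.5973
Node d (S = 61.75): continuation = 1/1.09·[0.4667·3.2645 + 0.5333·21.3375] = 11.8380; exercise value = 18.2500 > continuation, so V_d = 18.2500 (exercise)
Node 0 (S = 65): continuation = 1/1.09·[0.4667·1.5973 + 0.5333·18.2500] = 9.6135; exercise value = 15.0000 > continuation, so V_0 = 15.0000 (exercise)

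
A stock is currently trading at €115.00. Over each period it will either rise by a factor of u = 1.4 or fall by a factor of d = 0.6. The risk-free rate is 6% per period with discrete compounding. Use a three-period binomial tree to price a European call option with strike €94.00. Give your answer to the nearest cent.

Risk-neutral probability p = (1 + 0.06 − 0.6)/(1.4 − 0.6) = 0.4600/0.8000 = 0.5750
Terminal stock prices: S_uuu = 315.6, S_uud = 135.2, S_udd = 57.96, S_ddd = 24.84
Terminal payoffs (S − K): max(221.6, 0) = 221.6, max(41.24, 0) = 41.24, max(-36.04, 0) = 0, max(-69.16, 0) = 0
Node uu (S = 225.4): V_uu = 1/1.06·[0.5750·221.5600 + 0.4250·41.2400] = 136.7208
Node ud (S = 96.6): V_ud = 1/1.06·[0.5750·41.2400 + 0.4250·0.0000] = 22.3708
Node dd (S = 41.4): V_dd = 1/1.06·[0.5750·0.0000 + 0.4250·0.0000] = 0.0000
Node u (S = 161): V_u = 1/1.06·[0.5750·136.7208 + 0.4250·22.3708] = 83.1340
Node d (S = 69): V_d = 1/1.06·[0.5750·22.3708 + 0.4250·0.0000] = 12.1351
Node 0 (S = 115): V_0 = 1/1.06·[0.5750·83.1340 + 0.4250·12.1351] = 49.9617

€49.96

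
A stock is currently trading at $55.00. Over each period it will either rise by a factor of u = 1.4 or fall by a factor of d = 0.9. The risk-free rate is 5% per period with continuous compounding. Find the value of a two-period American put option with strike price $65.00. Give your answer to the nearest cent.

$10.28

Risk-neutral probability p = (e^0.05 − 0.9)/(1.4 − 0.9) = 0.1513/0.5000 = 0.3025
Terminal stock prices: S_uu = 107.8, S_ud = 69.3, S_dd = 44.55
Terminal payoffs (K − S): max(-42.8, 0) = 0, max(-4.3, 0) = 0, max(20.45, 0) = 20.45
Node u (S = 77): continuation = e^(−0.05)·[0.3025·0.0000 + 0.6975·0.0000] = 0.0000; exercise value = 0.0000 ≤ continuation, so V_u = 0.0000
Node d (S = 49.5): continuation = e^(−0.05)·[0.3025·0.0000 + 0.6975·20.4500] = 13.5674; exercise value = 15.5000 > continuation, so V_d = 15.5000 (exercise)
Node 0 (S = 55): continuation = e^(−0.05)·[0.3025·0.0000 + 0.6975·15.5000] = 10.2834; exercise value = 10.0000 ≤ continuation, so V_0 = 10.2834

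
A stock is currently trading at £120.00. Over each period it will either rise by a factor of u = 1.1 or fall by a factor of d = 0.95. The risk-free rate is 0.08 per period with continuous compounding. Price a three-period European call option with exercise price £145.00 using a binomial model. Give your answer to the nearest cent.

£8.12

Risk-neutral probability p = (e^0.08 − 0.95)/(1.1 − 0.95) = 0.1333/0.1500 = 0.8886
Terminal stock prices: S_uuu = 159.7, S_uud = 137.9, S_udd = 119.1, S_ddd = 102.9
Terminal payoffs (S − K): max(14.72, 0) = 14.72, max(-7.06, 0) = 0, max(-25.87, 0) = 0, max(-42.12, 0) = 0
Node uu (S = 145.2): V_uu = e^(−0.08)·[0.8886·14.7200 + 0.1114·0.0000] = 12.0743
Node ud (S = 125.4): V_ud = e^(−0.08)·[0.8886·0.0000 + 0.1114·0.0000] = 0.0000
Node dd (S = 108.3): V_dd = e^(−0.08)·[0.8886·0.0000 + 0.1114·0.0000] = 0.0000
Node u (S = 132): V_u = e^(−0.08)·[0.8886·12.0743 + 0.1114·0.0000] = 9.9041
Node d (S = 114): V_d = e^(−0.08)·[0.8886·0.0000 + 0.1114·0.0000] = 0.0000
Node 0 (S = 120): V_0 = e^(−0.08)·[0.8886·9.9041 + 0.1114·0.0000] = 8.1240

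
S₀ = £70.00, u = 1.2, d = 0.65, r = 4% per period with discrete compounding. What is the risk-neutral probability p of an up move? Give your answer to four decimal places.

Risk-neutral probability p = (1 + 0.04 − 0.65)/(1.2 − 0.65) = 0.3900/0.5500 = 0.7091

p = 0.7091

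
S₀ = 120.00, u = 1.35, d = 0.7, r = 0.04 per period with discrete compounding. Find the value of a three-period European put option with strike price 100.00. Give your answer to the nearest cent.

12.22

Risk-neutral probability p = (1 + 0.04 − 0.7)/(1.35 − 0.7) = 0.3400/0.6500 = 0.5231
Terminal stock prices: S_uuu = 295.2, S_uud = 153.1, S_udd = 79.38, S_ddd = 41.16
Terminal payoffs (K − S): max(-195.2, 0) = 0, max(-53.09, 0) = 0, max(20.62, 0) = 20.62, max(58.84, 0) = 58.84
Node uu (S = 218.7): V_uu = 1/1.04·[0.5231·0.0000 + 0.4769·0.0000] = 0.0000
Node ud (S = 113.4): V_ud = 1/1.04·[0.5231·0.0000 + 0.4769·20.6200] = 9.4559
Node dd (S = 58.8): V_dd = 1/1.04·[0.5231·20.6200 + 0.4769·58.8400] = 37.3538
Node u (S = 162): V_u = 1/1.04·[0.5231·0.0000 + 0.4769·9.4559] = 4.3363
Node d (S = 84): V_d = 1/1.04·[0.5231·9.4559 + 0.4769·37.3538] = 21.8857
Node 0 (S = 120): V_0 = 1/1.04·[0.5231·4.3363 + 0.4769·21.8857] = 12.2173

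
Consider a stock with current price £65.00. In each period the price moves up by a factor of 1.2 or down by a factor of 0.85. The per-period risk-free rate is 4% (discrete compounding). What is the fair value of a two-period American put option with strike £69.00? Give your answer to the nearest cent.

Risk-neutral probability p = (1 + 0.04 − 0.85)/(1.2 − 0.85) = 0.1900/0.3500 = 0.5429
Terminal stock prices: S_uu = 93.6, S_ud = 66.3, S_dd = 46.96
Terminal payoffs (K − S): max(-24.6, 0) = 0, max(2.7, 0) = 2.7, max(22.04, 0) = 22.04
Node u (S = 78): continuation = 1/1.04·[0.5429·0.0000 + 0.4571·2.7000] = 1.1868; exercise value = 0.0000 ≤ continuation, so V_u = 1.1868
Node d (S = 55.25): continuation = 1/1.04·[0.5429·2.7000 + 0.4571·22.0375] = 11.0962; exercise value = 13.7500 > continuation, so V_d = 13.7500 (exercise)
Node 0 (S = 65): continuation = 1/1.04·[0.5429·1.1868 + 0.4571·13.7500] = 6.6634; exercise value = 4.0000 ≤ continuation, so V_0 = 6.6634

£6.66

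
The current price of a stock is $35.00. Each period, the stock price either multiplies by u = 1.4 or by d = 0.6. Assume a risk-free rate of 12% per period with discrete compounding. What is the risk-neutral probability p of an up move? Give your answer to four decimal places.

p = 0.6500

Risk-neutral probability p = (1 + 0.12 − 0.6)/(1.4 − 0.6) = 0.5200/0.8000 = 0.6500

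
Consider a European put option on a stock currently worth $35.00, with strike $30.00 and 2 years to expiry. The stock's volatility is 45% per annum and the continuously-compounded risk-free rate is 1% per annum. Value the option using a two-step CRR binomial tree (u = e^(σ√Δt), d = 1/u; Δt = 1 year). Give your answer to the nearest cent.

$5.56

CRR parameters: u = e^(σ√Δt) = e^(0.45·√1) = 1.5683, d = 1/u = 0.6376
Per-period rate: rΔt = 0.01·1 = 0.01, so R = e^0.01 = 1.0101
Risk-neutral probability p = (e^0.01 − 0.6376)/(1.5683 − 0.6376) = 0.3724/0.9307 = 0.4002
Terminal stock prices: S_uu = 86.09, S_ud = 35, S_dd = 14.23
Terminal payoffs (K − S): max(-56.09, 0) = 0, max(-5, 0) = 0, max(15.77, 0) = 15.77
Node u (S = 54.89): V_u = e^(−0.01)·[0.4002·0.0000 + 0.5998·0.0000] = 0.0000
Node d (S = 22.32): V_d = e^(−0.01)·[0.4002·0.0000 + 0.5998·15.7701] = 9.3654
Node 0 (S = 35): V_0 = e^(−0.01)·[0.4002·0.0000 + 0.5998·9.3654] = 5.5618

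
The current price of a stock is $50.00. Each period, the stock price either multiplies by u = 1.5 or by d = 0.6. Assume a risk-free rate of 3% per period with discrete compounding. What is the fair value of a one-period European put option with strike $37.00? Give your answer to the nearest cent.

$3.55

Risk-neutral probability p = (1 + 0.03 − 0.6)/(1.5 − 0.6) = 0.4300/0.9000 = 0.4778
Terminal stock prices: S_u = 75, S_d = 30
Terminal payoffs (K − S): max(-38, 0) = 0, max(7, 0) = 7
Node 0 (S = 50): V_0 = 1/1.03·[0.4778·0.0000 + 0.5222·7.0000] = 3.5491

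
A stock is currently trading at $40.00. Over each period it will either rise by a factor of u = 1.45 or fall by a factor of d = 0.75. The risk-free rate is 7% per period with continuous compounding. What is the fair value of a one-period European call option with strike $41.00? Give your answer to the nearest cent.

$7.30

Risk-neutral probability p = (e^0.07 − 0.75)/(1.45 − 0.75) = 0.3225/0.7000 = 0.4607
Terminal stock prices: S_u = 58, S_d = 30
Terminal payoffs (S − K): max(17, 0) = 17, max(-11, 0) = 0
Node 0 (S = 40): V_0 = e^(−0.07)·[0.4607·17.0000 + 0.5393·0.0000] = 7.3028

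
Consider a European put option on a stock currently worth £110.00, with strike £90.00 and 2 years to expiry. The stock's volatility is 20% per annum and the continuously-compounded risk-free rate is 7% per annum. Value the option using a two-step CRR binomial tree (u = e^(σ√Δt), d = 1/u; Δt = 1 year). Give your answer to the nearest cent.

£1.93

CRR parameters: u = e^(σ√Δt) = e^(0.2·√1) = 1.2214, d = 1/u = 0.8187
Per-period rate: rΔt = 0.07·1 = 0.07, so R = e^0.07 = 1.0725
Risk-neutral probability p = (e^0.07 − 0.8187)/(1.2214 − 0.8187) = 0.2538/0.4027 = 0.6302
Terminal stock prices: S_uu = 164.1, S_ud = 110, S_dd = 73.74
Terminal payoffs (K − S): max(-74.1, 0) = 0, max(-20, 0) = 0, max(16.26, 0) = 16.26
Node u (S = 134.4): V_u = e^(−0.07)·[0.6302·0.0000 + 0.3698·0.0000] = 0.0000
Node d (S = 90.06): V_d = e^(−0.07)·[0.6302·0.0000 + 0.3698·16.2648] = 5.6076
Node 0 (S = 110): V_0 = e^(−0.07)·[0.6302·0.0000 + 0.3698·5.6076] = 1.9333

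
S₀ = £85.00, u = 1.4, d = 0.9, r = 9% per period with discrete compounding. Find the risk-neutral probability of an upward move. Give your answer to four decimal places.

Risk-neutral probability p = (1 + 0.09 − 0.9)/(1.4 − 0.9) = 0.1900/0.5000 = 0.3800

p = 0.3800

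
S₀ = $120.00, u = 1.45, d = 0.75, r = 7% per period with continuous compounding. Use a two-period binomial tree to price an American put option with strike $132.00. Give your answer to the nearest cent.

$21.44

Risk-neutral probability p = (e^0.07 − 0.75)/(1.45 − 0.75) = 0.3225/0.7000 = 0.4607
Terminal stock prices: S_uu = 252.3, S_ud = 130.5, S_dd = 67.5
Terminal payoffs (K − S): max(-120.3, 0) = 0, max(1.5, 0) = 1.5, max(64.5, 0) = 64.5
Node u (S = 174): continuation = e^(−0.07)·[0.4607·0.0000 + 0.5393·1.5000] = 0.7542; exercise value = 0.0000 ≤ continuation, so V_u = 0.7542
Node d (S = 90): continuation = e^(−0.07)·[0.4607·1.5000 + 0.5393·64.5000] = 33.0760; exercise value = 42.0000 > continuation, so V_d = 42.0000 (exercise)
Node 0 (S = 120): continuation = e^(−0.07)·[0.4607·0.7542 + 0.5393·42.0000] = 21.4423; exercise value = 12.0000 ≤ continuation, so V_0 = 21.4423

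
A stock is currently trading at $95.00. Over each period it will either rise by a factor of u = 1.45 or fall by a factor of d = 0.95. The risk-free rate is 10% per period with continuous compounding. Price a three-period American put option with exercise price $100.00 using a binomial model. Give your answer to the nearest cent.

Risk-neutral probability p = (e^0.1 − 0.95)/(1.45 − 0.95) = 0.1552/0.5000 = 0.3103
Terminal stock prices: S_uuu = 289.6, S_uud = 189.8, S_udd = 124.3, S_ddd = 81.45
Terminal payoffs (K − S): max(-189.6, 0) = 0, max(-89.75, 0) = 0, max(-24.32, 0) = 0, max(18.55, 0) = 18.55
Node uu (S = 199.7): continuation = e^(−0.1)·[0.3103·0.0000 + 0.6897·0.0000] = 0.0000; exercise value = 0.0000 ≤ continuation, so V_uu = 0.0000
Node ud (S = 130.9): continuation = e^(−0.1)·[0.3103·0.0000 + 0.6897·0.0000] = 0.0000; exercise value = 0.0000 ≤ continuation, so V_ud = 0.0000
Node dd (S = 85.74): continuation = e^(−0.1)·[0.3103·0.0000 + 0.6897·18.5494] = 11.5753; exercise value = 14.2625 > continuation, so V_dd = 14.2625 (exercise)
Node u (S = 137.8): continuation = e^(−0.1)·[0.3103·0.0000 + 0.6897·0.0000] = 0.0000; exercise value = 0.0000 ≤ continuation, so V_u = 0.0000
Node d (S = 90.25): continuation = e^(−0.1)·[0.3103·0.0000 + 0.6897·14.2625] = 8.9002; exercise value = 9.7500 > continuation, so V_d = 9.7500 (exercise)
Node 0 (S = 95): continuation = e^(−0.1)·[0.3103·0.0000 + 0.6897·9.7500] = 6.0843; exercise value = 5.0000 ≤ continuation, so V_0 = 6.0843

$6.08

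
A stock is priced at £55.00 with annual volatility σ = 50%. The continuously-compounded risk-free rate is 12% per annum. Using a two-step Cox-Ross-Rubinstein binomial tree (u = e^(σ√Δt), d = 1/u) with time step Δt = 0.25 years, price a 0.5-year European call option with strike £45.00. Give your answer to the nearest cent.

£15.38

CRR parameters: u = e^(σ√Δt) = e^(0.5·√0.25) = 1.2840, d = 1/u = 0.7788
Per-period rate: rΔt = 0.12·0.25 = 0.03, so R = e^0.03 = 1.0305
Risk-neutral probability p = (e^0.03 − 0.7788)/(1.2840 − 0.7788) = 0.2517/0.5052 = 0.4981
Terminal stock prices: S_uu = 90.68, S_ud = 55, S_dd = 33.36
Terminal payoffs (S − K): max(45.68, 0) = 45.68, max(10, 0) = 10, max(-11.64, 0) = 0
Node u (S = 70.62): V_u = e^(−0.03)·[0.4981·45.6797 + 0.5019·10.0000] = 26.9513
Node d (S = 42.83): V_d = e^(−0.03)·[0.4981·10.0000 + 0.5019·0.0000] = 4.8338
Node 0 (S = 55): V_0 = e^(−0.03)·[0.4981·26.9513 + 0.5019·4.8338] = 15.3822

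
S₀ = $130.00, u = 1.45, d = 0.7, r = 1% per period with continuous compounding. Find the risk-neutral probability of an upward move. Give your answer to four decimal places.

Risk-neutral probability p = (e^0.01 − 0.7)/(1.45 − 0.7) = 0.3101/0.7500 = 0.4134

p = 0.4134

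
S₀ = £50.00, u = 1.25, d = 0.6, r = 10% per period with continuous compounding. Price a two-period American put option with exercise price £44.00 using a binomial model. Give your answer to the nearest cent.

£3.74

Risk-neutral probability p = (e^0.1 − 0.6)/(1.25 − 0.6) = 0.5052/0.6500 = 0.7772
Terminal stock prices: S_uu = 78.12, S_ud = 37.5, S_dd = 18
Terminal payoffs (K − S): max(-34.12, 0) = 0, max(6.5, 0) = 6.5, max(26, 0) = 26
Node u (S = 62.5): continuation = e^(−0.1)·[0.7772·0.0000 + 0.2228·6.5000] = 1.3105; exercise value = 0.0000 ≤ continuation, so V_u = 1.3105
Node d (S = 30): continuation = e^(−0.1)·[0.7772·6.5000 + 0.2228·26.0000] = 9.8128; exercise value = 14.0000 > continuation, so V_d = 14.0000 (exercise)
Node 0 (S = 50): continuation = e^(−0.1)·[0.7772·1.3105 + 0.2228·14.0000] = 3.7441; exercise value = 0.0000 ≤ continuation, so V_0 = 3.7441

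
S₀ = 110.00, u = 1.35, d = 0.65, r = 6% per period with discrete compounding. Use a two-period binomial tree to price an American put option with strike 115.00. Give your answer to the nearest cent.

20.99

Risk-neutral probability p = (1 + 0.06 − 0.65)/(1.35 − 0.65) = 0.4100/0.7000 = 0.5857
Terminal stock prices: S_uu = 200.5, S_ud = 96.53, S_dd = 46.48
Terminal payoffs (K − S): max(-85.48, 0) = 0, max(18.47, 0) = 18.47, max(68.53, 0) = 68.53
Node u (S = 148.5): continuation = 1/1.06·[0.5857·0.0000 + 0.4143·18.4750] = 7.2207; exercise value = 0.0000 ≤ continuation, so V_u = 7.2207
Node d (S = 71.5): continuation = 1/1.06·[0.5857·18.4750 + 0.4143·68.5250] = 36.9906; exercise value = 43.5000 > continuation, so V_d = 43.5000 (exercise)
Node 0 (S = 110): continuation = 1/1.06·[0.5857·7.2207 + 0.4143·43.5000] = 20.9912; exercise value = 5.0000 ≤ continuation, so V_0 = 20.9912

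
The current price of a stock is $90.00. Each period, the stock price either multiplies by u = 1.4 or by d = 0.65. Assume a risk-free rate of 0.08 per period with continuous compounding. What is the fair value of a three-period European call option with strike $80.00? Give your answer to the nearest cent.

Risk-neutral probability p = (e^0.08 − 0.65)/(1.4 − 0.65) = 0.4333/0.7500 = 0.5777
Terminal stock prices: S_uuu = 247, S_uud = 114.7, S_udd = 53.23, S_ddd = 24.72
Terminal payoffs (S − K): max(167, 0) = 167, max(34.66, 0) = 34.66, max(-26.77, 0) = 0, max(-55.28, 0) = 0
Node uu (S = 176.4): V_uu = e^(−0.08)·[0.5777·166.9600 + 0.4223·34.6600] = 102.5507
Node ud (S = 81.9): V_ud = e^(−0.08)·[0.5777·34.6600 + 0.4223·0.0000] = 18.4841
Node dd (S = 38.03): V_dd = e^(−0.08)·[0.5777·0.0000 + 0.4223·0.0000] = 0.0000
Node u (S = 126): V_u = e^(−0.08)·[0.5777·102.5507 + 0.4223·18.4841] = 61.8956
Node d (S = 58.5): V_d = e^(−0.08)·[0.5777·18.4841 + 0.4223·0.0000] = 9.8576
Node 0 (S = 90): V_0 = e^(−0.08)·[0.5777·61.8956 + 0.4223·9.8576] = 36.8515

$36.85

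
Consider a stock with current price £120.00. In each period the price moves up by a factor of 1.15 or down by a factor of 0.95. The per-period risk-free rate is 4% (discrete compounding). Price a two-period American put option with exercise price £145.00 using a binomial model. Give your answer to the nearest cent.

£25.00

Risk-neutral probability p = (1 + 0.04 − 0.95)/(1.15 − 0.95) = 0.0900/0.2000 = 0.4500
Terminal stock prices: S_uu = 158.7, S_ud = 131.1, S_dd = 108.3
Terminal payoffs (K − S): max(-13.7, 0) = 0, max(13.9, 0) = 13.9, max(36.7, 0) = 36.7
Node u (S = 138): continuation = 1/1.04·[0.4500·0.0000 + 0.5500·13.9000] = 7.3510; exercise value = 7.0000 ≤ continuation, so V_u = 7.3510
Node d (S = 114): continuation = 1/1.04·[0.4500·13.9000 + 0.5500·36.7000] = 25.4231; exercise value = 31.0000 > continuation, so V_d = 31.0000 (exercise)
Node 0 (S = 120): continuation = 1/1.04·[0.4500·7.3510 + 0.5500·31.0000] = 19.5749; exercise value = 25.0000 > continuation, so V_0 = 25.0000 (exercise)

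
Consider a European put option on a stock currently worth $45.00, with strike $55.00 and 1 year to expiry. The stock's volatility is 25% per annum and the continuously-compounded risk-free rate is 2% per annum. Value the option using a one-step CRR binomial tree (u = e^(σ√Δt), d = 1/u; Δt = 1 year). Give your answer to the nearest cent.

$10.21

CRR parameters: u = e^(σ√Δt) = e^(0.25·√1) = 1.2840, d = 1/u = 0.7788
Per-period rate: rΔt = 0.02·1 = 0.02, so R = e^0.02 = 1.0202
Risk-neutral probability p = (e^0.02 − 0.7788)/(1.2840 − 0.7788) = 0.2414/0.5052 = 0.4778
Terminal stock prices: S_u = 57.78, S_d = 35.05
Terminal payoffs (K − S): max(-2.781, 0) = 0, max(19.95, 0) = 19.95
Node 0 (S = 45): V_0 = e^(−0.02)·[0.4778·0.0000 + 0.5222·19.9540] = 10.2135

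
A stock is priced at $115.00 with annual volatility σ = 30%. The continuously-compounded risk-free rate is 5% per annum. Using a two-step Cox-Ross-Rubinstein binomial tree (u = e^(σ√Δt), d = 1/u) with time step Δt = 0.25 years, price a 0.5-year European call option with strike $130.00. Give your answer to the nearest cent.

$6.26

CRR parameters: u = e^(σ√Δt) = e^(0.3·√0.25) = 1.1618, d = 1/u = 0.8607
Per-period rate: rΔt = 0.05·0.25 = 0.0125, so R = e^0.0125 = 1.0126
Risk-neutral probability p = (e^0.0125 − 0.8607)/(1.1618 − 0.8607) = 0.1519/0.3011 = 0.5043
Terminal stock prices: S_uu = 155.2, S_ud = 115, S_dd = 85.19
Terminal payoffs (S − K): max(25.23, 0) = 25.23, max(-15, 0) = 0, max(-44.81, 0) = 0
Node u (S = 133.6): V_u = e^(−0.0125)·[0.5043·25.2338 + 0.4957·0.0000] = 12.5683
Node d (S = 98.98): V_d = e^(−0.0125)·[0.5043·0.0000 + 0.4957·0.0000] = 0.0000
Node 0 (S = 115): V_0 = e^(−0.0125)·[0.5043·12.5683 + 0.4957·0.0000] = 6.2600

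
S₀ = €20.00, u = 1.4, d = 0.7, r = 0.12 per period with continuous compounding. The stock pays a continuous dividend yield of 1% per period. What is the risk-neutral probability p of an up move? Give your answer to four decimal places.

Per-period risk-free factor R = e^0.12 = 1.1275; dividend-adjusted growth = e^(0.12−0.01) = 1.1163.
Risk-neutral probability p = (1.1163 − 0.7)/(1.4 − 0.7) = 0.4163/0.7000 = 0.5947

p = 0.5947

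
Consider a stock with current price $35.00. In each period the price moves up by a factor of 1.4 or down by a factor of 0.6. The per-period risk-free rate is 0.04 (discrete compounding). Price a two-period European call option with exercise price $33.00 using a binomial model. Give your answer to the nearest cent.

$9.96

Risk-neutral probability p = (1 + 0.04 − 0.6)/(1.4 − 0.6) = 0.4400/0.8000 = 0.5500
Terminal stock prices: S_uu = 68.6, S_ud = 29.4, S_dd = 12.6
Terminal payoffs (S − K): max(35.6, 0) = 35.6, max(-3.6, 0) = 0, max(-20.4, 0) = 0
Node u (S = 49): V_u = 1/1.04·[0.5500·35.6000 + 0.4500·0.0000] = 18.8269
Node d (S = 21): V_d = 1/1.04·[0.5500·0.0000 + 0.4500·0.0000] = 0.0000
Node 0 (S = 35): V_0 = 1/1.04·[0.5500·18.8269 + 0.4500·0.0000] = 9.9565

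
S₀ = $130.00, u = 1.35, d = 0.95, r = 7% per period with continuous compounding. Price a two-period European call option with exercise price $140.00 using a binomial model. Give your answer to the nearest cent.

Risk-neutral probability p = (e^0.07 − 0.95)/(1.35 − 0.95) = 0.1225/0.4000 = 0.3063
Terminal stock prices: S_uu = 236.9, S_ud = 166.7, S_dd = 117.3
Terminal payoffs (S − K): max(96.93, 0) = 96.93, max(26.72, 0) = 26.72, max(-22.67, 0) = 0
Node u (S = 175.5): V_u = e^(−0.07)·[0.3063·96.9250 + 0.6937·26.7250] = 44.9649
Node d (S = 123.5): V_d = e^(−0.07)·[0.3063·26.7250 + 0.6937·0.0000] = 7.6317
Node 0 (S = 130): V_0 = e^(−0.07)·[0.3063·44.9649 + 0.6937·7.6317] = 17.7768

$17.78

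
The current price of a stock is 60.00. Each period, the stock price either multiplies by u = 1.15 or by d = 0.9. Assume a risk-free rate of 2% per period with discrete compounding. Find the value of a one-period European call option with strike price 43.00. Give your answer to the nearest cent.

Risk-neutral probability p = (1 + 0.02 − 0.9)/(1.15 − 0.9) = 0.1200/0.2500 = 0.4800
Terminal stock prices: S_u = 69, S_d = 54
Terminal payoffs (S − K): max(26, 0) = 26, max(11, 0) = 11
Node 0 (S = 60): V_0 = 1/1.02·[0.4800·26.0000 + 0.5200·11.0000] = 17.8431

17.84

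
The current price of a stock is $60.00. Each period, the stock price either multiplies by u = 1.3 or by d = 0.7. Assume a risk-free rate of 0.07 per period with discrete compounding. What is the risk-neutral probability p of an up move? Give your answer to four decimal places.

p = 0.6167

Risk-neutral probability p = (1 + 0.07 − 0.7)/(1.3 − 0.7) = 0.3700/0.6000 = 0.6167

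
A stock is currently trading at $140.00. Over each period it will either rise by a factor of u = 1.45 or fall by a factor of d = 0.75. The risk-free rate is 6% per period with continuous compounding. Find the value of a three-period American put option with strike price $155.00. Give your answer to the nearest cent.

$30.78

Risk-neutral probability p = (e^0.06 − 0.75)/(1.45 − 0.75) = 0.3118/0.7000 = 0.4455
Terminal stock prices: S_uuu = 426.8, S_uud = 220.8, S_udd = 114.2, S_ddd = 59.06
Terminal payoffs (K − S): max(-271.8, 0) = 0, max(-65.76, 0) = 0, max(40.81, 0) = 40.81, max(95.94, 0) = 95.94
Node uu (S = 294.4): continuation = e^(−0.06)·[0.4455·0.0000 + 0.5545·0.0000] = 0.0000; exercise value = 0.0000 ≤ continuation, so V_uu = 0.0000
Node ud (S = 152.2): continuation = e^(−0.06)·[0.4455·0.0000 + 0.5545·40.8125] = 21.3134; exercise value = 2.7500 ≤ continuation, so V_ud = 21.3134
Node dd (S = 78.75): continuation = e^(−0.06)·[0.4455·40.8125 + 0.5545·95.9375] = 67.2235; exercise value = 76.2500 > continuation, so V_dd = 76.2500 (exercise)
Node u (S = 203): continuation = e^(−0.06)·[0.4455·0.0000 + 0.5545·21.3134] = 11.1304; exercise value = 0.0000 ≤ continuation, so V_u = 11.1304
Node d (S = 105): continuation = e^(−0.06)·[0.4455·21.3134 + 0.5545·76.2500] = 48.7615; exercise value = 50.0000 > continuation, so V_d = 50.0000 (exercise)
Node 0 (S = 140): continuation = e^(−0.06)·[0.4455·11.1304 + 0.5545·50.0000] = 30.7810; exercise value = 15.0000 ≤ continuation, so V_0 = 30.7810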